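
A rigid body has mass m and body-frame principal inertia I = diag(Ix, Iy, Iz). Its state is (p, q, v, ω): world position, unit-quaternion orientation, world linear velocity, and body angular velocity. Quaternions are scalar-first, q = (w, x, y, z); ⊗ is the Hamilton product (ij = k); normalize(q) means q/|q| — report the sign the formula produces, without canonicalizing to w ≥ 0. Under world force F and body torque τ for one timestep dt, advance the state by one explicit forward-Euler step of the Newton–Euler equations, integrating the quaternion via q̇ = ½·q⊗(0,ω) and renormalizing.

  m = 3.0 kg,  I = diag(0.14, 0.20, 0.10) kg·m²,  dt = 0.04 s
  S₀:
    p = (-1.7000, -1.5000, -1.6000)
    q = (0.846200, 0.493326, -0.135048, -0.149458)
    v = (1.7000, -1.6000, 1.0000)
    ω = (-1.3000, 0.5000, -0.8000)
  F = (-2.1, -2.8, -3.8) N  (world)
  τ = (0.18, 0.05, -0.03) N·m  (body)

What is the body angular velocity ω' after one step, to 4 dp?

angular accel α = (1.0000, 0.0420, 0.0900)
ω + α·dt = (-1.2600, 0.5017, -0.7964)

ω' = (-1.2600, 0.5017, -0.7964)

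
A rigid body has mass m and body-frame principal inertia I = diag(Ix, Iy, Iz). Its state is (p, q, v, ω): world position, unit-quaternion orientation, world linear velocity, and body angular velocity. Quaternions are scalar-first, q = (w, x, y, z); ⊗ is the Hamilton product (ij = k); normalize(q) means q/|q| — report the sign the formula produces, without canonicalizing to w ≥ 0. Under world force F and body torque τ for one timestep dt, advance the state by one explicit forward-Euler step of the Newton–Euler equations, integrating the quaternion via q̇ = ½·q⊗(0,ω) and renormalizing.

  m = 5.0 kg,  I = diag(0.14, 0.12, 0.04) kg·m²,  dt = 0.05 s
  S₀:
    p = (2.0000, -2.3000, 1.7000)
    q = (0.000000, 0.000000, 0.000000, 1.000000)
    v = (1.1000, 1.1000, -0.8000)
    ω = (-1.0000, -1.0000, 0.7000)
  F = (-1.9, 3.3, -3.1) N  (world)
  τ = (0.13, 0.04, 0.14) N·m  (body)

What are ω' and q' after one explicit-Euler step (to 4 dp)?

α = I⁻¹(τ − ω×Iω) = (0.5286, 0.9167, 4.0000)
new body rate ω' = (-0.9736, -0.9542, 0.9000)
Hamilton product q⊗(0,ω) = (-0.7000000, 1.0000000, -1.0000000, 0.0000000)
q + ½dt·q⊗(0,ω), renormalized = (-0.0175, 0.0250, -0.0250, 0.9992)

ω' = (-0.9736, -0.9542, 0.9000)
q' = (-0.0175, 0.0250, -0.0250, 0.9992)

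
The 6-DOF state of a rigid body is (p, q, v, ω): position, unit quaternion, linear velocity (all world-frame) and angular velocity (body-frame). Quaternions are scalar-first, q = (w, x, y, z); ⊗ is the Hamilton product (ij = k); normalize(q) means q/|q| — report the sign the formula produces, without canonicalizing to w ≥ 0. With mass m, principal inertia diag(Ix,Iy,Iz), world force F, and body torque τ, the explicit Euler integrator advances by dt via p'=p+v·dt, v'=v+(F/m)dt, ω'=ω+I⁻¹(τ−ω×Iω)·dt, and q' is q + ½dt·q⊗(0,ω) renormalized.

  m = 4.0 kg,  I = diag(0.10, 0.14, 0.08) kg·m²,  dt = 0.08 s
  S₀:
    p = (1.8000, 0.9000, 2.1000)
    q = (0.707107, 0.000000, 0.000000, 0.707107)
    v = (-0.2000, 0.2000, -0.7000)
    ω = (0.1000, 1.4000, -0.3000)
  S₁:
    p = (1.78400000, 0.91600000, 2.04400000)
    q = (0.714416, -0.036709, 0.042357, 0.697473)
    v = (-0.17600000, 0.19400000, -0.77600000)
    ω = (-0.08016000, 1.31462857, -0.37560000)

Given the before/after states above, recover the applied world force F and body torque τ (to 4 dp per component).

Δω = ω₁−ω₀ = (-0.18016000, -0.08537143, -0.07560000)
gyro term ω₀×Iω₀ = (0.0252, -0.0006, 0.0056)
I·α + gyro = (-0.2000, -0.1500, -0.0700)
velocity change Δv = (0.02400000, -0.00600000, -0.07600000)
m·(v₁−v₀)/dt = (1.2000, -0.3000, -3.8000)

F = (1.2000, -0.3000, -3.8000)
τ = (-0.2000, -0.1500, -0.0700)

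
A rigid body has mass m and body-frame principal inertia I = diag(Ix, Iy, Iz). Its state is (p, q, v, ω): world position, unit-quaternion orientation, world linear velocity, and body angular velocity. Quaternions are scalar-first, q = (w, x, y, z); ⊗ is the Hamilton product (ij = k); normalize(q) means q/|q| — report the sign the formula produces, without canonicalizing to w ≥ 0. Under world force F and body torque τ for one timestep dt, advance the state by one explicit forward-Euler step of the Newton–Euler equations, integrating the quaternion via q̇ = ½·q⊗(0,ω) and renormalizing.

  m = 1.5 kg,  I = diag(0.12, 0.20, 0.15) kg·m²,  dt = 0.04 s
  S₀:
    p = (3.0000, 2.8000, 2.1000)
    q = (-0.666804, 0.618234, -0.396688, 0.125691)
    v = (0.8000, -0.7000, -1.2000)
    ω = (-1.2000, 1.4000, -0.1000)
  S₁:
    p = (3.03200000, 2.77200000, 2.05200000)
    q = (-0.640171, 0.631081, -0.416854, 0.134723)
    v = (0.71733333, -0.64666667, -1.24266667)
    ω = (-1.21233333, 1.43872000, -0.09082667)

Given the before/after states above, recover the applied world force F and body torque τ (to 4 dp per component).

F = (-3.1000, 2.0000, -1.6000)
τ = (-0.0300, 0.1900, -0.1000)

rate change Δω = (-0.01233333, 0.03872000, 0.00917333)
applied torque τ = (-0.0300, 0.1900, -0.1000)
v₁ − v₀ = (-0.08266667, 0.05333333, -0.04266667)
applied force F = (-3.1000, 2.0000, -1.6000)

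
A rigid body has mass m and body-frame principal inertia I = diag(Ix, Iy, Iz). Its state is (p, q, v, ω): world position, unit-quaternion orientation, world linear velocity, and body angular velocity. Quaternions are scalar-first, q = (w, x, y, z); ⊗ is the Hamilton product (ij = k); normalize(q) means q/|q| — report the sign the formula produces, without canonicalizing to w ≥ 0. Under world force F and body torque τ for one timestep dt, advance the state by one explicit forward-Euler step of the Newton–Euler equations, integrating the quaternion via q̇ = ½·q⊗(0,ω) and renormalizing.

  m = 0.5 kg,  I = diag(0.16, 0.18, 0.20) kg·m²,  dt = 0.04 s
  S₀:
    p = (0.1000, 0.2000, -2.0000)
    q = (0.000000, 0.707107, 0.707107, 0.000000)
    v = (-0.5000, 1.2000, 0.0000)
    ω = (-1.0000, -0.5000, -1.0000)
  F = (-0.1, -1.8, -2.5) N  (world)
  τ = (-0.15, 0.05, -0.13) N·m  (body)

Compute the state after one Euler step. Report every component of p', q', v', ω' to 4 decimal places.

p' = (0.0800, 0.2480, -2.0000)
q' = (0.0212, 0.6927, 0.7209, 0.0071)
v' = (-0.5080, 1.0560, -0.2000)
ω' = (-1.0400, -0.4800, -1.0280)

a = (-0.2000, -3.6000, -5.0000)
p + v·dt = (0.0800, 0.2480, -2.0000)
v + (F/m)dt = (-0.5080, 1.0560, -0.2000)
(τ − ω×Iω)/I = (-1.0000, 0.5000, -0.7000)
ω + α·dt = (-1.0400, -0.4800, -1.0280)
Hamilton product q⊗(0,ω) = (1.0606605, -0.7071070, 0.7071070, 0.3535535)
q + ½dt·q⊗(0,ω), renormalized = (0.0212, 0.6927, 0.7209, 0.0071)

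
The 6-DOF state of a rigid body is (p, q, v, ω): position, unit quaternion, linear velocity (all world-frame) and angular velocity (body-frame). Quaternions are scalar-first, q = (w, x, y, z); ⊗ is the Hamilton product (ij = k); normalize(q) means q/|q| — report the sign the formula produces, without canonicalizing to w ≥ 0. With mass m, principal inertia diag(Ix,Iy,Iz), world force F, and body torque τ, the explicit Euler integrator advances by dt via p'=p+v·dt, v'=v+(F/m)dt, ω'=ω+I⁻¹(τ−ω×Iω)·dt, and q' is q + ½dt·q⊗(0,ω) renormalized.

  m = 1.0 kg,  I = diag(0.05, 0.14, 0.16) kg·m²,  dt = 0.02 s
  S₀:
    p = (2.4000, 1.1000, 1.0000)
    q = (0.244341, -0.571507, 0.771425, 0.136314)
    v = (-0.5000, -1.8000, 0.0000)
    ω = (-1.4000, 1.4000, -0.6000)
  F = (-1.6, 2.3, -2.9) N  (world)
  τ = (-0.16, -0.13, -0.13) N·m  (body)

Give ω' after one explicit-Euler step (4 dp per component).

ω' = (-1.4573, 1.3946, -0.5942)

(τ − ω×Iω)/I = (-2.8640, -0.2686, 0.2900)
ω' = ω + α·dt = (-1.4573, 1.3946, -0.5942)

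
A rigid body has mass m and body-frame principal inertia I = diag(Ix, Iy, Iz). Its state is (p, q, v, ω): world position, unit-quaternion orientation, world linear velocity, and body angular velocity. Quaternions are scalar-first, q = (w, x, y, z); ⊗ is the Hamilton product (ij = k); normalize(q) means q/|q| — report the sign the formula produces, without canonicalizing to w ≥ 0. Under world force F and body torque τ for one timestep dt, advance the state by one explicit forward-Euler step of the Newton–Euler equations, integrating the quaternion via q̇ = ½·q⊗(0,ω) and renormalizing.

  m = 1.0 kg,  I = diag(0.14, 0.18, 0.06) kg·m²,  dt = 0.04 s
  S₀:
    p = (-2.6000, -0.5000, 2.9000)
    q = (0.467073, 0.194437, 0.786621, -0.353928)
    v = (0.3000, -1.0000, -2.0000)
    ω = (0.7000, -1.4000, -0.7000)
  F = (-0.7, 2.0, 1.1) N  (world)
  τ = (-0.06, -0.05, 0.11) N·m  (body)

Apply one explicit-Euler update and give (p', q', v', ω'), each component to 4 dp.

p' = (-2.5880, -0.5400, 2.8200)
q' = (0.4811, 0.1799, 0.7709, -0.3767)
v' = (0.2720, -0.9200, -1.9560)
ω' = (0.7165, -1.4024, -0.6005)

angular accel α = (0.4114, -0.0600, 2.4867)
ω' = ω + α·dt = (0.7165, -1.4024, -0.6005)
q⊗(0,ω) = (0.7174139, -0.7191828, -0.7655459, -1.1497976)
q + ½dt·q⊗(0,ω), renormalized = (0.4811, 0.1799, 0.7709, -0.3767)
p' = p + v·dt = (-2.5880, -0.5400, 2.8200)
new velocity v' = (0.2720, -0.9200, -1.9560)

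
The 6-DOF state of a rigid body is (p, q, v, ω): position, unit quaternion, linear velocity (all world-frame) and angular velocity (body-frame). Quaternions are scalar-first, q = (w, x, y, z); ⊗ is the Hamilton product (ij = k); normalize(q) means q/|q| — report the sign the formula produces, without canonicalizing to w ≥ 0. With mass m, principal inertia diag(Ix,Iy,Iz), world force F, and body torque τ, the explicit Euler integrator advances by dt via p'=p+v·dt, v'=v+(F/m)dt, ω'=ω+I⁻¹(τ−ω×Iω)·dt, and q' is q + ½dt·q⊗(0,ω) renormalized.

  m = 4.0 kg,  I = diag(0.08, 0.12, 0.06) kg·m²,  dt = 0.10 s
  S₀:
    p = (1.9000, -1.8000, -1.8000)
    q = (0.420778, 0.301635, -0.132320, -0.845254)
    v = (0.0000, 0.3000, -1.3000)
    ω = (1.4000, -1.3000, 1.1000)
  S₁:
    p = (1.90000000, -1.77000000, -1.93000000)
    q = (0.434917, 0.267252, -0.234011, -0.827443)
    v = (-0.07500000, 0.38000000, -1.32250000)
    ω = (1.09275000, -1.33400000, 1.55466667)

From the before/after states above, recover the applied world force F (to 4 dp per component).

velocity change Δv = (-0.07500000, 0.08000000, -0.02250000)
F = m·Δv/dt = (-3.0000, 3.2000, -0.9000)

F = (-3.0000, 3.2000, -0.9000)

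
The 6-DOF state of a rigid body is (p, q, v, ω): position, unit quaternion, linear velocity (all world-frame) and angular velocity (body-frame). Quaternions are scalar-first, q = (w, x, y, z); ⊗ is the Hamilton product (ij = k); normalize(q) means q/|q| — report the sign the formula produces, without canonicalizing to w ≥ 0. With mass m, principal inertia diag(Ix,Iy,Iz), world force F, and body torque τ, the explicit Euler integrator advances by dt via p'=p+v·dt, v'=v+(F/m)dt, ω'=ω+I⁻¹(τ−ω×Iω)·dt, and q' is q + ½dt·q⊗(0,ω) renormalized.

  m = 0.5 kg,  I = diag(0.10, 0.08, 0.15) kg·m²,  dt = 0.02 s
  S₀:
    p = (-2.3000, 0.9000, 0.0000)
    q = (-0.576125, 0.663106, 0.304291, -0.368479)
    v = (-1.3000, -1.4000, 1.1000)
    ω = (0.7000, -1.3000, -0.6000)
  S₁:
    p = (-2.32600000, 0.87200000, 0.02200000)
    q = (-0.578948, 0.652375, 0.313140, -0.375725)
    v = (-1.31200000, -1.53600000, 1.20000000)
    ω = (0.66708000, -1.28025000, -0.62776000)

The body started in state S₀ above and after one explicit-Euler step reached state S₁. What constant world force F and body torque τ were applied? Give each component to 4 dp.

rate change Δω = (-0.03292000, 0.01975000, -0.02776000)
applied torque τ = (-0.1100, 0.1000, -0.1900)
v₁ − v₀ = (-0.01200000, -0.13600000, 0.10000000)
m·(v₁−v₀)/dt = (-0.3000, -3.4000, 2.5000)

F = (-0.3000, -3.4000, 2.5000)
τ = (-0.1100, 0.1000, -0.1900)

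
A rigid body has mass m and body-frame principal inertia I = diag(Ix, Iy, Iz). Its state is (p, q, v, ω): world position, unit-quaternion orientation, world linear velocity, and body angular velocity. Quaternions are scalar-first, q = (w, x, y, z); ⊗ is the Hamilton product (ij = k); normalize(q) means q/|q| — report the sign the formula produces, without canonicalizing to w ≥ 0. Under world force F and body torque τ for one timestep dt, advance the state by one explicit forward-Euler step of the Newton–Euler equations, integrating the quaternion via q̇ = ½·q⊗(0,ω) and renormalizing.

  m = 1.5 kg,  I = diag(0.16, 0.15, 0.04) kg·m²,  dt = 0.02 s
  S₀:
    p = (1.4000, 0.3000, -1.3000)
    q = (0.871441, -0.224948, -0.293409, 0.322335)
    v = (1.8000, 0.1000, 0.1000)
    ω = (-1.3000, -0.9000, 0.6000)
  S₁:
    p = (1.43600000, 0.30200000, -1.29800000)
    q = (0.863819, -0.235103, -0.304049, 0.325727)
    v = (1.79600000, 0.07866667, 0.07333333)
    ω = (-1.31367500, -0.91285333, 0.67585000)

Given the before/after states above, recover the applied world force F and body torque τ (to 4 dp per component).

F = (-0.3000, -1.6000, -2.0000)
τ = (-0.0500, -0.1900, 0.1400)

velocity change Δv = (-0.00400000, -0.02133333, -0.02666667)
m·(v₁−v₀)/dt = (-0.3000, -1.6000, -2.0000)
ω₁ − ω₀ = (-0.01367500, -0.01285333, 0.07585000)
gyro term ω₀×Iω₀ = (0.0594, -0.0936, -0.0117)
τ = I·(Δω/dt) + ω₀×(Iω₀) = (-0.0500, -0.1900, 0.1400)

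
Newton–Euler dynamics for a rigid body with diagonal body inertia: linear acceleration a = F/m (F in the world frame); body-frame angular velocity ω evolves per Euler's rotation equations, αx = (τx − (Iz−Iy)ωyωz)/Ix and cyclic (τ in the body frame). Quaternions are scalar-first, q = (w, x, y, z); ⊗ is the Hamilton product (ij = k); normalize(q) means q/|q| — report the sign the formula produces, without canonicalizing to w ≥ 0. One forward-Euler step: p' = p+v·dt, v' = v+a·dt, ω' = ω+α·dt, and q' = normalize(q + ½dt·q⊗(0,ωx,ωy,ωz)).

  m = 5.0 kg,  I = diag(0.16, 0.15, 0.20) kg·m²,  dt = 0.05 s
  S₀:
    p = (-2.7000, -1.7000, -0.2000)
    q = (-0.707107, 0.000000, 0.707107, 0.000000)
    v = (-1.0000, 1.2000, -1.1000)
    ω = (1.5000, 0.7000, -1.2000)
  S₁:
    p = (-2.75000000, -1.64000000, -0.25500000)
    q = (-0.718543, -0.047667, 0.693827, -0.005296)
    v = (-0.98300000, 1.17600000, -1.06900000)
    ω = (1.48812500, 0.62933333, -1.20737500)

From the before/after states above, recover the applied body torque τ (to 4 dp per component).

τ = (-0.0800, -0.1400, -0.0400)

rate change Δω = (-0.01187500, -0.07066667, -0.00737500)
precession coupling = (-0.0420, 0.0720, -0.0105)
I·α + gyro = (-0.0800, -0.1400, -0.0400)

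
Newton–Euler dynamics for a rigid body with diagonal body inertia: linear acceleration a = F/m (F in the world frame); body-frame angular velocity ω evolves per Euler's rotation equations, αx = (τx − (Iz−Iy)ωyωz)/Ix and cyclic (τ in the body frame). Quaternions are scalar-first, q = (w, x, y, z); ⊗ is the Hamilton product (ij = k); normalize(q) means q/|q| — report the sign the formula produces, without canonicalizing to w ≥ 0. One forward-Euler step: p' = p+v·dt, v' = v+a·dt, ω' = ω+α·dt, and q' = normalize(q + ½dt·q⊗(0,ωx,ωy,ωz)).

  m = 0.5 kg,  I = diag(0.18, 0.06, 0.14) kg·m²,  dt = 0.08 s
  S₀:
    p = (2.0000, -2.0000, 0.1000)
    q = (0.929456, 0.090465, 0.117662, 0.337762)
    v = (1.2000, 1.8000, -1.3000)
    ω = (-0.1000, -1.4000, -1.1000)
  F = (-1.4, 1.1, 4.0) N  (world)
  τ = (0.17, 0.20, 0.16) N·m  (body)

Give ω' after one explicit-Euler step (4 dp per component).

ω' = (-0.0792, -1.1392, -0.9990)

precession coupling ω×(Iω) = (0.1232, 0.0044, -0.0168)
α = I⁻¹(τ − ω×Iω) = (0.2600, 3.2600, 1.2629)
ω + α·dt = (-0.0792, -1.1392, -0.9990)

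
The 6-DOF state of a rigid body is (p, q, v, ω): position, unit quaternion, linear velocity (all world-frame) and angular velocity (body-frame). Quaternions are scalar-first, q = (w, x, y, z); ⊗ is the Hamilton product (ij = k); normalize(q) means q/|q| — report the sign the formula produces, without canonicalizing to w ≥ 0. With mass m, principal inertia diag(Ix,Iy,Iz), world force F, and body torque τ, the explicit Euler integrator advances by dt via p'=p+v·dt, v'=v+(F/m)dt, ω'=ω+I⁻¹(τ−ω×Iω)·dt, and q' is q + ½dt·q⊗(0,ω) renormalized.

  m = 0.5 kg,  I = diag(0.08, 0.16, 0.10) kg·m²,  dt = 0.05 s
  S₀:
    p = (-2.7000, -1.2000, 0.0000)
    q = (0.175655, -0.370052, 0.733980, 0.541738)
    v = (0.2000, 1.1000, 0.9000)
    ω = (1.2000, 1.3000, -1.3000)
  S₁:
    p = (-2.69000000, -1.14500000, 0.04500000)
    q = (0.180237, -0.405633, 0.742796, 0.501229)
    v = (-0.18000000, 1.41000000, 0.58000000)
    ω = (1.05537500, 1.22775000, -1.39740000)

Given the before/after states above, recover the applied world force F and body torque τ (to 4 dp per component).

F = (-3.8000, 3.1000, -3.2000)
τ = (-0.1300, -0.2000, -0.0700)

Δv = v₁−v₀ = (-0.38000000, 0.31000000, -0.32000000)
applied force F = (-3.8000, 3.1000, -3.2000)
Δω = ω₁−ω₀ = (-0.14462500, -0.07225000, -0.09740000)
ω₀×(Iω₀) = (0.1014, 0.0312, 0.1248)
applied torque τ = (-0.1300, -0.2000, -0.0700)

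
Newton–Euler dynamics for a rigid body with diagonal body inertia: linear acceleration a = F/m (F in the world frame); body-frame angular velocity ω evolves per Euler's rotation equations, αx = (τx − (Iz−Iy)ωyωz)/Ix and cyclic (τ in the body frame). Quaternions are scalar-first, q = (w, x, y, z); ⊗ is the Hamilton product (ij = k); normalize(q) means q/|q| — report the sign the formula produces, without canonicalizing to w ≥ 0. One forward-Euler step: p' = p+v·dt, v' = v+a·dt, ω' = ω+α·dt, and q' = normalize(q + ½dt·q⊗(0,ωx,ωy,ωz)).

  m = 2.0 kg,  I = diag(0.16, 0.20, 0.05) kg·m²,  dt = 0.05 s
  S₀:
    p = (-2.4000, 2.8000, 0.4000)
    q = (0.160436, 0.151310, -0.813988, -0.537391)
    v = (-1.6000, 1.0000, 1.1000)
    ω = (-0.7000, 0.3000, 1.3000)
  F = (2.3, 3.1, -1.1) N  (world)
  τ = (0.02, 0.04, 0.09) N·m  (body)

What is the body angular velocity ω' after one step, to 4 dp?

ω×(Iω) gyroscopic = (-0.0585, -0.1001, -0.0084)
α = I⁻¹(τ − ω×Iω) = (0.4906, 0.7005, 1.9680)
ω + α·dt = (-0.6755, 0.3350, 1.3984)

ω' = (-0.6755, 0.3350, 1.3984)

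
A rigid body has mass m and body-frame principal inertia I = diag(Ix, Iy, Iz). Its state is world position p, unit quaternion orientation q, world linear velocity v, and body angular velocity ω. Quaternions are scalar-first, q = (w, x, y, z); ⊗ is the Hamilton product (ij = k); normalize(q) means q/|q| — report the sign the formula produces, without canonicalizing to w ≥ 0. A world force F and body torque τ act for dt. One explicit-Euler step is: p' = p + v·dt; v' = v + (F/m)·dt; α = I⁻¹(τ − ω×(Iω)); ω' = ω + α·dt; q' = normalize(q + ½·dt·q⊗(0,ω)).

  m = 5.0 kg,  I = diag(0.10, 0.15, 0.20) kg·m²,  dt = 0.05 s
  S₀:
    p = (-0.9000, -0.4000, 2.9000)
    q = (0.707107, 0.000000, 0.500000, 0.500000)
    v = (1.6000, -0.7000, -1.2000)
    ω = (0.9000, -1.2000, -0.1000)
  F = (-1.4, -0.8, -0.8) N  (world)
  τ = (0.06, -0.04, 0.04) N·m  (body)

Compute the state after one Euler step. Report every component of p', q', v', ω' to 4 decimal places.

linear accel F/m = (-0.2800, -0.1600, -0.1600)
p + v·dt = (-0.8200, -0.4350, 2.8400)
v' = v + a·dt = (1.5860, -0.7080, -1.2080)
α = I⁻¹(τ − ω×Iω) = (0.5400, -0.3267, 0.4700)
new body rate ω' = (0.9270, -1.2163, -0.0765)
q⊗(0,ω) = (0.6500000, 1.1863963, -0.3985284, -0.5207107)
q + ½dt·q⊗(0,ω), renormalized = (0.7228, 0.0296, 0.4897, 0.4866)

p' = (-0.8200, -0.4350, 2.8400)
q' = (0.7228, 0.0296, 0.4897, 0.4866)
v' = (1.5860, -0.7080, -1.2080)
ω' = (0.9270, -1.2163, -0.0765)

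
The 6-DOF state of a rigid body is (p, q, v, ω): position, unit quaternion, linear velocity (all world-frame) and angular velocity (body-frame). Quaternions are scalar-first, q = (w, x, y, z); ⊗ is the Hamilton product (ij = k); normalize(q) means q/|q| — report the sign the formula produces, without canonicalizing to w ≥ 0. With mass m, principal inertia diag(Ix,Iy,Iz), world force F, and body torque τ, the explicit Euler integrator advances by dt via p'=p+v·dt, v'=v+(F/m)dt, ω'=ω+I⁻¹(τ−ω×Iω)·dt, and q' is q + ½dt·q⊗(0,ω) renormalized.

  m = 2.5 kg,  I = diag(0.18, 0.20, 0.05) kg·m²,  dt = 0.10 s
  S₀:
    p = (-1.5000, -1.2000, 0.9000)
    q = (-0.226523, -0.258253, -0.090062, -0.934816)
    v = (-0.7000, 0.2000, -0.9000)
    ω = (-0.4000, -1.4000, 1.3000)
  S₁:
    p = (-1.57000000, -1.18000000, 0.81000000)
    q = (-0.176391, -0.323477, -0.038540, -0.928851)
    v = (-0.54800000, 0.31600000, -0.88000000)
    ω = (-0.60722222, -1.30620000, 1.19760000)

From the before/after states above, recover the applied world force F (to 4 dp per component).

v₁ − v₀ = (0.15200000, 0.11600000, 0.02000000)
F = m·Δv/dt = (3.8000, 2.9000, 0.5000)

F = (3.8000, 2.9000, 0.5000)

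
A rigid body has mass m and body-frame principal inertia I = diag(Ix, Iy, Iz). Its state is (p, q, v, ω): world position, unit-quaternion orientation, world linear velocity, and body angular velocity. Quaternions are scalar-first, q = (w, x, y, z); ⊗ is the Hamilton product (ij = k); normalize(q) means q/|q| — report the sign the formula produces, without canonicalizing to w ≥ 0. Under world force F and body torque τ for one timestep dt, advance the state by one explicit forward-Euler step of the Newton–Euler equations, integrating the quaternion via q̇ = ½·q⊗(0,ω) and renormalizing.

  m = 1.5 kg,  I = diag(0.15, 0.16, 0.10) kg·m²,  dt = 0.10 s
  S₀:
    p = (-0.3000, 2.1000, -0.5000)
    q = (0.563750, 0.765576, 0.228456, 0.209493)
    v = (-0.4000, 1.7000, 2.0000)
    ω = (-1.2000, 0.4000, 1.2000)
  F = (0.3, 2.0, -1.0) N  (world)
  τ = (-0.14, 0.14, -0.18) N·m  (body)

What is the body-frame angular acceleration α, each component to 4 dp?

α = (-0.7413, 1.3250, -1.7520)

gyro term ω×Iω = (-0.0288, -0.0720, -0.0048)
α = I⁻¹(τ − ω×Iω) = (-0.7413, 1.3250, -1.7520)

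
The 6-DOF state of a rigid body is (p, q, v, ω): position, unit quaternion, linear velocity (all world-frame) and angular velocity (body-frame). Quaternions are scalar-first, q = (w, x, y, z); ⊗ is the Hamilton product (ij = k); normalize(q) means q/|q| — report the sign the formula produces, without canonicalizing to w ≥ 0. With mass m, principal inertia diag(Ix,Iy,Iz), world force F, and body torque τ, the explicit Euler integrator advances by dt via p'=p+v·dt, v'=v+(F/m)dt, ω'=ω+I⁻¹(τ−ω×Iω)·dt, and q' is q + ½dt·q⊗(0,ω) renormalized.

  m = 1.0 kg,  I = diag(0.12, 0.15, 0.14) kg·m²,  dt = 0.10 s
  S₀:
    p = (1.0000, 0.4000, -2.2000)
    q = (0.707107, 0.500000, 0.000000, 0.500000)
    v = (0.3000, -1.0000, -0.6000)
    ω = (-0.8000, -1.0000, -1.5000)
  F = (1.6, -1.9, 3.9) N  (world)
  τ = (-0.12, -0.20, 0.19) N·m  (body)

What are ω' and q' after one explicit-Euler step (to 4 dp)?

ω' = (-0.8875, -1.1173, -1.3814)
q' = (0.7609, 0.4943, -0.0178, 0.4199)

angular accel α = (-0.8750, -1.1733, 1.1857)
new body rate ω' = (-0.8875, -1.1173, -1.3814)
2q̇ = q⊗(0,ω) = (1.1500000, -0.0656856, -0.3571070, -1.5606605)
q + ½dt·q⊗(0,ω), renormalized = (0.7609, 0.4943, -0.0178, 0.4199)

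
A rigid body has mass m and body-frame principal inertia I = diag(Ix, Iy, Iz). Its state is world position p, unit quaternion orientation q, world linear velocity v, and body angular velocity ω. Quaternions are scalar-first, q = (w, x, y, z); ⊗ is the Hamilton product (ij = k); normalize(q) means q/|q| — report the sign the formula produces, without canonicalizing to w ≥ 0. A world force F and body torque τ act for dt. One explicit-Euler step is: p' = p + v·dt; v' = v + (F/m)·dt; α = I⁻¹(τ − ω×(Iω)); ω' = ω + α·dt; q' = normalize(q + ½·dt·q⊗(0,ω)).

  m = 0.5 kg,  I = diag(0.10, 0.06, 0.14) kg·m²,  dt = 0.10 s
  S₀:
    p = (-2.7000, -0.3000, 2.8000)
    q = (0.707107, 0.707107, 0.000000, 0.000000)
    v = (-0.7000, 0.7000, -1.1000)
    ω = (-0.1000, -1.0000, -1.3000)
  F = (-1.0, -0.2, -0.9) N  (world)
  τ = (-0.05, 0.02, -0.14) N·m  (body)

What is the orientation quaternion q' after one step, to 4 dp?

2q̇ = q⊗(0,ω) = (0.0707107, -0.0707107, 0.2121321, -1.6263461)
q + ½dt·q⊗(0,ω), renormalized = (0.7083, 0.7012, 0.0106, -0.0810)

q' = (0.7083, 0.7012, 0.0106, -0.0810)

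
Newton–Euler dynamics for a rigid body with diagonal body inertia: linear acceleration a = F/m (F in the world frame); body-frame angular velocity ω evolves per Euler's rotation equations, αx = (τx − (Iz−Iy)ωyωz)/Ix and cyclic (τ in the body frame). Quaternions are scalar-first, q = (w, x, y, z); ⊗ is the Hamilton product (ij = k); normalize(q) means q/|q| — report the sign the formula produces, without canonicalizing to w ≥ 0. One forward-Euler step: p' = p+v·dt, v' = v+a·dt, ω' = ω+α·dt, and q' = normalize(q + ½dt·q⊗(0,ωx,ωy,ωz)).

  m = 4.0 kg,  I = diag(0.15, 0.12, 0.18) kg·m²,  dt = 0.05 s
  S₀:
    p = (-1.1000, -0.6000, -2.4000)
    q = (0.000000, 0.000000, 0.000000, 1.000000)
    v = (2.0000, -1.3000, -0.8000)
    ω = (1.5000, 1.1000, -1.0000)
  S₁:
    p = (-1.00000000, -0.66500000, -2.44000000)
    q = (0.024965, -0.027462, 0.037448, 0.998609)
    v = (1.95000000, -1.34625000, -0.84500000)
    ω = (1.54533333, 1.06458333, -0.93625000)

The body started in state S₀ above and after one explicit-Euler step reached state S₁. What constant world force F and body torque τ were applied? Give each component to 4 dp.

Δω = ω₁−ω₀ = (0.04533333, -0.03541667, 0.06375000)
precession coupling = (-0.0660, 0.0450, -0.0495)
τ = I·(Δω/dt) + ω₀×(Iω₀) = (0.0700, -0.0400, 0.1800)
velocity change Δv = (-0.05000000, -0.04625000, -0.04500000)
applied force F = (-4.0000, -3.7000, -3.6000)

F = (-4.0000, -3.7000, -3.6000)
τ = (0.0700, -0.0400, 0.1800)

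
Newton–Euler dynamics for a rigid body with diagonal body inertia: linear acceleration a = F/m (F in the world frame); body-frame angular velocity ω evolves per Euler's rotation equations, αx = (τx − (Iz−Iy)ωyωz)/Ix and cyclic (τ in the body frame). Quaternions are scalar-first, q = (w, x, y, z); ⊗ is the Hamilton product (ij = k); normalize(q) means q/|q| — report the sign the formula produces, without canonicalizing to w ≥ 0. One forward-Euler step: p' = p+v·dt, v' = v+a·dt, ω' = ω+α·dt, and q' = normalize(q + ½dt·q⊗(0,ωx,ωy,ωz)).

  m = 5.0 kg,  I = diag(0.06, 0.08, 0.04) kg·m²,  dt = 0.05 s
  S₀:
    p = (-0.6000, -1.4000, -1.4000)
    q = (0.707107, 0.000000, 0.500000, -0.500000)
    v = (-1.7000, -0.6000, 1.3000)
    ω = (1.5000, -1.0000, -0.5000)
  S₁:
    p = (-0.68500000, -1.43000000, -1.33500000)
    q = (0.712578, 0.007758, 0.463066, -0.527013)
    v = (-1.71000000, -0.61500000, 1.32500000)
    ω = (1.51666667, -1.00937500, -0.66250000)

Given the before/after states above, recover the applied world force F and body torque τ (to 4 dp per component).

F = (-1.0000, -1.5000, 2.5000)
τ = (0.0000, -0.0300, -0.1600)

rate change Δω = (0.01666667, -0.00937500, -0.16250000)
precession coupling = (-0.0200, -0.0150, -0.0300)
applied torque τ = (0.0000, -0.0300, -0.1600)
velocity change Δv = (-0.01000000, -0.01500000, 0.02500000)
F = m·Δv/dt = (-1.0000, -1.5000, 2.5000)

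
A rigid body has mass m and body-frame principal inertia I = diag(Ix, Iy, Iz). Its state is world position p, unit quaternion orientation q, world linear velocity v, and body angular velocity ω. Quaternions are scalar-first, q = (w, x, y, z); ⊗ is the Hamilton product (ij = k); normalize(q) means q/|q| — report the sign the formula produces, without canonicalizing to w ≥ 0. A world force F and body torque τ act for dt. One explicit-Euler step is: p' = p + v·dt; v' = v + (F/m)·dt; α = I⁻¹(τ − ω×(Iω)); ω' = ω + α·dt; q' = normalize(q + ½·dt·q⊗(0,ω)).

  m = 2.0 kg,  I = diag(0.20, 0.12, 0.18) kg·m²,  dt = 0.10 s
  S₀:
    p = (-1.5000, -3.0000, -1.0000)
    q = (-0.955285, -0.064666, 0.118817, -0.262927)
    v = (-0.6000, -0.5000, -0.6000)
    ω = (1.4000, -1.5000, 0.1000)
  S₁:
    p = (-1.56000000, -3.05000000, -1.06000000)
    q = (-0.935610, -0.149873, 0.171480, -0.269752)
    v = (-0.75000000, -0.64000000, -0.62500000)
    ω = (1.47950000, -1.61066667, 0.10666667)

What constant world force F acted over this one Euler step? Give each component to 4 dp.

F = (-3.0000, -2.8000, -0.5000)

velocity change Δv = (-0.15000000, -0.14000000, -0.02500000)
m·(v₁−v₀)/dt = (-3.0000, -2.8000, -0.5000)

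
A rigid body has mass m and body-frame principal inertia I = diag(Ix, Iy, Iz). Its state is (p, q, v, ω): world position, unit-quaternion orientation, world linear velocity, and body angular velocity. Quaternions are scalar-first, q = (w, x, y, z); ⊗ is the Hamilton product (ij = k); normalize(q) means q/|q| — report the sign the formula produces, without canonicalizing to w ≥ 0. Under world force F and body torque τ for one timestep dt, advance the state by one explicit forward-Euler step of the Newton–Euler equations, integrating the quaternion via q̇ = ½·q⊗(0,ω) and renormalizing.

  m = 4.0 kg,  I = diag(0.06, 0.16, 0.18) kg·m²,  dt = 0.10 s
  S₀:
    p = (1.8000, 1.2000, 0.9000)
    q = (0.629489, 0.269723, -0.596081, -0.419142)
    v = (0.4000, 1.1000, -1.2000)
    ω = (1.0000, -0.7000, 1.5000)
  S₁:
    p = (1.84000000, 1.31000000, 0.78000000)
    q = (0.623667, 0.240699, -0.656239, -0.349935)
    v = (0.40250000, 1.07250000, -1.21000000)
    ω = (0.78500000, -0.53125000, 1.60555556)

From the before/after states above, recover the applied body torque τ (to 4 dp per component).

τ = (-0.1500, 0.0900, 0.1200)

ω₁ − ω₀ = (-0.21500000, 0.16875000, 0.10555556)
ω₀×(Iω₀) = (-0.0210, -0.1800, -0.0700)
τ = I·(Δω/dt) + ω₀×(Iω₀) = (-0.1500, 0.0900, 0.1200)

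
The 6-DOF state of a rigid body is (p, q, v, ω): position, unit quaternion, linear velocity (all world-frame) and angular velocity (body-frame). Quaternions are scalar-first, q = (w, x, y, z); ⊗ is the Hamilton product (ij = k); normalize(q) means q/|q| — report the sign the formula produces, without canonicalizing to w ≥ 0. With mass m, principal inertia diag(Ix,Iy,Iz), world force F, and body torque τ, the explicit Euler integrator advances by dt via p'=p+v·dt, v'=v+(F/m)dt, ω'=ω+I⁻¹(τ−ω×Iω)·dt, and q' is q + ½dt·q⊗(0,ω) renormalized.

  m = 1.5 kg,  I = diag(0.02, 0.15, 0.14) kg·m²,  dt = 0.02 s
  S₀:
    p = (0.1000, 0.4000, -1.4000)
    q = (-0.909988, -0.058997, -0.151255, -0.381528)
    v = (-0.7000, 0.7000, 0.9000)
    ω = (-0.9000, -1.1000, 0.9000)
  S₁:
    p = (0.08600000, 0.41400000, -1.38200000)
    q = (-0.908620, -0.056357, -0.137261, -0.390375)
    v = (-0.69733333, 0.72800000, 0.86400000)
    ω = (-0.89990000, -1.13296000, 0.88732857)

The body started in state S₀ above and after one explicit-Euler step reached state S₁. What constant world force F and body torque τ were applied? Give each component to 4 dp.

F = (0.2000, 2.1000, -2.7000)
τ = (0.0100, -0.1500, 0.0400)

velocity change Δv = (0.00266667, 0.02800000, -0.03600000)
F = m·Δv/dt = (0.2000, 2.1000, -2.7000)
Δω = ω₁−ω₀ = (0.00010000, -0.03296000, -0.01267143)
applied torque τ = (0.0100, -0.1500, 0.0400)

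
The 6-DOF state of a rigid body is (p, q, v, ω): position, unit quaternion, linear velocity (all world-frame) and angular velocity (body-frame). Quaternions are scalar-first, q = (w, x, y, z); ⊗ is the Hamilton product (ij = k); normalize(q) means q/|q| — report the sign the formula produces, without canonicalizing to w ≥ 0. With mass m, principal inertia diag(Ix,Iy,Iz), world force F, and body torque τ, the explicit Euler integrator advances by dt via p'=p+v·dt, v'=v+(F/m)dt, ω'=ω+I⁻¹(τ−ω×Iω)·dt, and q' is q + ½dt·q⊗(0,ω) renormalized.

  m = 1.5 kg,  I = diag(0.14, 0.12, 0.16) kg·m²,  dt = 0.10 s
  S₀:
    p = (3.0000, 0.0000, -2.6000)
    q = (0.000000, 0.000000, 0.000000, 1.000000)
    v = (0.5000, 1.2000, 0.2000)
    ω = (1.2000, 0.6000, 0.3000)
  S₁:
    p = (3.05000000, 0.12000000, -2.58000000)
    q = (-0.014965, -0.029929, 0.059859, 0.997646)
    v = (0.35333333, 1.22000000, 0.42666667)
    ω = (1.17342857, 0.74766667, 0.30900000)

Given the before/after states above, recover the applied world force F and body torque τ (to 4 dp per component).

rate change Δω = (-0.02657143, 0.14766667, 0.00900000)
τ = I·(Δω/dt) + ω₀×(Iω₀) = (-0.0300, 0.1700, 0.0000)
Δv = v₁−v₀ = (-0.14666667, 0.02000000, 0.22666667)
F = m·Δv/dt = (-2.2000, 0.3000, 3.4000)

F = (-2.2000, 0.3000, 3.4000)
τ = (-0.0300, 0.1700, 0.0000)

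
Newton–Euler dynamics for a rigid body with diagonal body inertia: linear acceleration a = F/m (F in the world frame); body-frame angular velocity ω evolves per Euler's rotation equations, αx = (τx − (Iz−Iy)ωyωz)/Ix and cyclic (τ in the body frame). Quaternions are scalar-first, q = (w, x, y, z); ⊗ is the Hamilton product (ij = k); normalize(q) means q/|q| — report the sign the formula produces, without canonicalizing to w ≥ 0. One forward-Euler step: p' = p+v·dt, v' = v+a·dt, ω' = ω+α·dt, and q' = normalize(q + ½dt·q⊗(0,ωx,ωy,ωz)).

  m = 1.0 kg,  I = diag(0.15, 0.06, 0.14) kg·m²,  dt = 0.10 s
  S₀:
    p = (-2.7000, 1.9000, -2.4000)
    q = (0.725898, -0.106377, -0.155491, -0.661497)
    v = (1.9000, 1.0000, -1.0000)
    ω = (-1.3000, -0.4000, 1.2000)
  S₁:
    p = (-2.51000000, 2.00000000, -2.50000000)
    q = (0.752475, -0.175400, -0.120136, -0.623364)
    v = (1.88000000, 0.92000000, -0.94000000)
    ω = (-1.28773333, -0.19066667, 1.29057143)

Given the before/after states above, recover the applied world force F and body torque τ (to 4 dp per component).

rate change Δω = (0.01226667, 0.20933333, 0.09057143)
τ = I·(Δω/dt) + ω₀×(Iω₀) = (-0.0200, 0.1100, 0.0800)
velocity change Δv = (-0.02000000, -0.08000000, 0.06000000)
F = m·Δv/dt = (-0.2000, -0.8000, 0.6000)

F = (-0.2000, -0.8000, 0.6000)
τ = (-0.0200, 0.1100, 0.0800)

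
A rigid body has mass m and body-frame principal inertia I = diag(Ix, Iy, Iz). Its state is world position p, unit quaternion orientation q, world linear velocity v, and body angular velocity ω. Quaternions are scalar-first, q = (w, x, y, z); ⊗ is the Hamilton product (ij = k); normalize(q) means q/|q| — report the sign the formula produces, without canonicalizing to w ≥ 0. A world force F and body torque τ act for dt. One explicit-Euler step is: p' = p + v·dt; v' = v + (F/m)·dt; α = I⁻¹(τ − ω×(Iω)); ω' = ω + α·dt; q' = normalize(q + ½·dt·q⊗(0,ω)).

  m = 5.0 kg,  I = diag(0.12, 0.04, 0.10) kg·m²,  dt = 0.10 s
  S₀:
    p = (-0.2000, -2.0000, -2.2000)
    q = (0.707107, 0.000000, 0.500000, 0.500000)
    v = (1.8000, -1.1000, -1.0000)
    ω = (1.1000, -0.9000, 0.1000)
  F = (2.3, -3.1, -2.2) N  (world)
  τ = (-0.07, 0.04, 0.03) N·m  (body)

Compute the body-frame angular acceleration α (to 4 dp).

precession coupling ω×(Iω) = (-0.0054, 0.0022, 0.0792)
angular accel α = (-0.5383, 0.9450, -0.4920)

α = (-0.5383, 0.9450, -0.4920)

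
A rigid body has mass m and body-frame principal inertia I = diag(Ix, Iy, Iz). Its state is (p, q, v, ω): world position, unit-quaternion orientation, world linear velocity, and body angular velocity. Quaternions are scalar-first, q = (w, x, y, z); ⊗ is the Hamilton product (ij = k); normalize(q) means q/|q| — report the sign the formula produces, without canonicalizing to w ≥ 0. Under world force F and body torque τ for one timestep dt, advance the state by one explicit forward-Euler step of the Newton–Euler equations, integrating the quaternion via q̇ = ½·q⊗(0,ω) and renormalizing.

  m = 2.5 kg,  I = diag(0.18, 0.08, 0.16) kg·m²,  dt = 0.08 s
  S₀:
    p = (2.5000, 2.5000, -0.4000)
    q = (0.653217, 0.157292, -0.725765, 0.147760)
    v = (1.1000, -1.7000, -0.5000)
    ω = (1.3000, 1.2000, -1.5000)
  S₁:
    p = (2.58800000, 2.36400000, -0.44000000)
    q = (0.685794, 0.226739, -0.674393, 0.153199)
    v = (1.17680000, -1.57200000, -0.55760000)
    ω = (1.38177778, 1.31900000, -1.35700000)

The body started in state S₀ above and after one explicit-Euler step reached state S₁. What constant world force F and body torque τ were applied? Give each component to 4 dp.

Δω = ω₁−ω₀ = (0.08177778, 0.11900000, 0.14300000)
gyro term ω₀×Iω₀ = (-0.1440, -0.0390, -0.1560)
τ = I·(Δω/dt) + ω₀×(Iω₀) = (0.0400, 0.0800, 0.1300)
velocity change Δv = (0.07680000, 0.12800000, -0.05760000)
m·(v₁−v₀)/dt = (2.4000, 4.0000, -1.8000)

F = (2.4000, 4.0000, -1.8000)
τ = (0.0400, 0.0800, 0.1300)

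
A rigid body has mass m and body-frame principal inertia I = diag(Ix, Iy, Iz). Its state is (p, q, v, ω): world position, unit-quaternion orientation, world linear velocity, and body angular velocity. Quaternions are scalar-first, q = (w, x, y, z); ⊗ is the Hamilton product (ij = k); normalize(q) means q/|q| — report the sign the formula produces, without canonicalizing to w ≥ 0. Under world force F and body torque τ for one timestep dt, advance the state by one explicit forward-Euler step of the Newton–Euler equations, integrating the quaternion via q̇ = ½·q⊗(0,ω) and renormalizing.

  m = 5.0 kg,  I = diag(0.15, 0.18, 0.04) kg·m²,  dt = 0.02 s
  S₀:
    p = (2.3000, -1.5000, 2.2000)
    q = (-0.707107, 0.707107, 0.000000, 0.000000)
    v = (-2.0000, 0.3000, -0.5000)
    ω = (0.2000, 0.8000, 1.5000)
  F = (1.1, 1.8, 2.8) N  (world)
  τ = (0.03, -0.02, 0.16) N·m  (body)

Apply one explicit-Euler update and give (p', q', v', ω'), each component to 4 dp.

p' = (2.2600, -1.4940, 2.1900)
q' = (-0.7084, 0.7056, -0.0163, -0.0049)
v' = (-1.9956, 0.3072, -0.4888)
ω' = (0.2264, 0.7941, 1.5776)

p + v·dt = (2.2600, -1.4940, 2.1900)
v' = v + a·dt = (-1.9956, 0.3072, -0.4888)
angular accel α = (1.3200, -0.2944, 3.8800)
ω + α·dt = (0.2264, 0.7941, 1.5776)
Hamilton product q⊗(0,ω) = (-0.1414214, -0.1414214, -1.6263461, -0.4949749)
q' = normalize(q + ½dt·q⊗(0,ω)) = (-0.7084, 0.7056, -0.0163, -0.0049)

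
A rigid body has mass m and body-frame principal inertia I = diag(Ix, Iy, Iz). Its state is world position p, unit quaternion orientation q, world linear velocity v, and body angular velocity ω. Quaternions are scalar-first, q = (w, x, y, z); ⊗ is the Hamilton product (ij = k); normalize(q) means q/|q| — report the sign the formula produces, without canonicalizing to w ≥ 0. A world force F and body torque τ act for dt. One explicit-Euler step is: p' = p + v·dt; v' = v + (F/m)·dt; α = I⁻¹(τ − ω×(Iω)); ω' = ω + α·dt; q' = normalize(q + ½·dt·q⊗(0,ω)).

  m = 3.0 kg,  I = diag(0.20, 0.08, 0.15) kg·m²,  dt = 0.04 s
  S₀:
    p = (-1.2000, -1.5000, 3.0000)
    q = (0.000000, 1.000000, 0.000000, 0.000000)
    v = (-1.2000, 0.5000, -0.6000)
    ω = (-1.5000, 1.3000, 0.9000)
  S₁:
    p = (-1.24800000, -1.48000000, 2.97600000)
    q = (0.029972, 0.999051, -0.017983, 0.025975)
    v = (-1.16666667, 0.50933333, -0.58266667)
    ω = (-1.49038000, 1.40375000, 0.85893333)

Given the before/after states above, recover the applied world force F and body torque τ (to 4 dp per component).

F = (2.5000, 0.7000, 1.3000)
τ = (0.1300, 0.1400, 0.0800)

v₁ − v₀ = (0.03333333, 0.00933333, 0.01733333)
F = m·Δv/dt = (2.5000, 0.7000, 1.3000)
rate change Δω = (0.00962000, 0.10375000, -0.04106667)
gyro term ω₀×Iω₀ = (0.0819, -0.0675, 0.2340)
τ = I·(Δω/dt) + ω₀×(Iω₀) = (0.1300, 0.1400, 0.0800)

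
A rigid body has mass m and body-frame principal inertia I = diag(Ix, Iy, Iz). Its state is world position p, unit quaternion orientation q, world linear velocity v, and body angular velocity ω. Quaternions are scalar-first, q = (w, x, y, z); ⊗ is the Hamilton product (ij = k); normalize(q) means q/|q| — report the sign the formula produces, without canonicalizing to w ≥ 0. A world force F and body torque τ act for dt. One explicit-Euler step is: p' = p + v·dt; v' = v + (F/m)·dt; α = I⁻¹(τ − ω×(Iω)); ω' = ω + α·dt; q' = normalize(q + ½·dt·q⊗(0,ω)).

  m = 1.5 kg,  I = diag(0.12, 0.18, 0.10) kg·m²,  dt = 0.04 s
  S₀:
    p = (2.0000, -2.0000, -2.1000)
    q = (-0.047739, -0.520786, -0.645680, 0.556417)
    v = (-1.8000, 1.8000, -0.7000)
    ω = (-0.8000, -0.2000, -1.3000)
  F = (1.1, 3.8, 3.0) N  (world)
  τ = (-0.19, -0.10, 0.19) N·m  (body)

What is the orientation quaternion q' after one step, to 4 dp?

q⊗(0,ω) = (0.1775773, 0.9888586, -1.1126076, -0.3503261)
updated quaternion q' = (-0.0442, -0.5008, -0.6676, 0.5492)

q' = (-0.0442, -0.5008, -0.6676, 0.5492)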